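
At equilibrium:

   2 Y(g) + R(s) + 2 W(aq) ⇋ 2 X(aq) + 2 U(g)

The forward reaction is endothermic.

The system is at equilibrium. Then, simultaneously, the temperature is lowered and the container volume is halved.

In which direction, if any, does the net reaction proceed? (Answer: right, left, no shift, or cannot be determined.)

The forward reaction is endothermic. Lowering T favours the exothermic direction — shift to the left.
Gas moles: reactants 2, products 2. Δn_gas = 0, so a volume change leaves Q equal to K — no shift from this change.
Only the nonzero effect(s) matter; the net shift is to the left.

left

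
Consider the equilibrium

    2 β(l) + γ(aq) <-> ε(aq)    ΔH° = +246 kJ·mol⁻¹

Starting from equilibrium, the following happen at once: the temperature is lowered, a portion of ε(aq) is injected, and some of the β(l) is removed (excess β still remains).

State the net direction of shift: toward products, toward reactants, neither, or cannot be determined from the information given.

left

The forward reaction is endothermic. Lowering T favours the exothermic direction — shift to the left.
Adding ε (aq), a product, drives the reaction to the left.
β is a pure liquid; its activity is 1 regardless of amount, so Q is unaffected — no shift from this change.
Only the nonzero effect(s) matter; the net shift is to the left.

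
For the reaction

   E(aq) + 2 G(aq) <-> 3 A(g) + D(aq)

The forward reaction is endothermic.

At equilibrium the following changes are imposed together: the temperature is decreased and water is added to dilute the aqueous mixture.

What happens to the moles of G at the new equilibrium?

increases

The forward reaction is endothermic. Lowering T favours the exothermic direction — shift to the left.
Dilution lowers every aqueous concentration by the same factor. Δn_aq = 1 − 3 = -2, so the system shifts toward the side with more dissolved moles — to the left.
The net shift is to the left. G is a reactant, so its amount increases.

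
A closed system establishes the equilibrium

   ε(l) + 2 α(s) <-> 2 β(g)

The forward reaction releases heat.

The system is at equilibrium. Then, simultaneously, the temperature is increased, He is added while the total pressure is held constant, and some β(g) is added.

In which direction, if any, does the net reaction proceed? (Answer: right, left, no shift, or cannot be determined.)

The forward reaction is exothermic. Raising T favours the endothermic direction — shift to the left.
Adding inert gas at constant total pressure expands the volume and lowers every reacting partial pressure. With Δn_gas = 2 − 0 = +2, Q moves away from K toward the side with fewer gas moles, so the system shifts toward the side with more gas moles — to the right.
Adding β (g), a product, drives the reaction to the left.
The individual effects push in opposite directions; without quantitative information the net direction cannot be determined.

cannot be determined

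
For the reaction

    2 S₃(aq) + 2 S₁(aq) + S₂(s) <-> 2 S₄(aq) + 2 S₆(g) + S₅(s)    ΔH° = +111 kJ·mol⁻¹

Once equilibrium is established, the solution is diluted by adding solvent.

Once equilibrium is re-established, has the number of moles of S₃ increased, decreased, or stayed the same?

Dilution lowers every aqueous concentration by the same factor. Δn_aq = 2 − 4 = -2, so the system shifts toward the side with more dissolved moles — to the left.
The net shift is to the left. S₃ is a reactant, so its amount increases.

increases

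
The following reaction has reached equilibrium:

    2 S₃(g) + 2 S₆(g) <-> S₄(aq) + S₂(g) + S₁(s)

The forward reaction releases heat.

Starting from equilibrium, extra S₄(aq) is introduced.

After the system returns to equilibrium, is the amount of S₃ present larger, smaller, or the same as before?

increases

Adding S₄ (aq), a product, drives the reaction to the left.
The net shift is to the left. S₃ is a reactant, so its amount increases.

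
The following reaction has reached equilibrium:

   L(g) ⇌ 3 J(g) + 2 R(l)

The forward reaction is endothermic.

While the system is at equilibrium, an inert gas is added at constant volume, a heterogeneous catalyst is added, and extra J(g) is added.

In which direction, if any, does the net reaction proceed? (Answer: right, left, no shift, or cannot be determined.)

At constant volume, adding an inert gas leaves every reacting species' partial pressure unchanged, so Q is unchanged — no shift from this change.
A catalyst speeds both forward and reverse rates equally; it changes neither Q nor K — no shift from this change.
Adding J (g), a product, drives the reaction to the left.
Only the nonzero effect(s) matter; the net shift is to the left.

left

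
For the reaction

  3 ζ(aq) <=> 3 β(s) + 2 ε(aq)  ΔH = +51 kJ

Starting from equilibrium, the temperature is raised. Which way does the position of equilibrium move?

The forward reaction is endothermic. Raising T favours the endothermic direction — shift to the right.

right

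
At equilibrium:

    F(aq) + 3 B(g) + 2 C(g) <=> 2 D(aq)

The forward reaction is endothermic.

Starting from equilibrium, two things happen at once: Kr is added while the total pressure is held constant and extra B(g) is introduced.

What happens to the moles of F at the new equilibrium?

Adding inert gas at constant total pressure expands the volume and lowers every reacting partial pressure. With Δn_gas = 0 − 5 = -5, Q moves away from K toward the side with fewer gas moles, so the system shifts toward the side with more gas moles — to the left.
Adding B (g), a reactant, drives the reaction to the right.
The two effects oppose each other, so the net shift — and hence the change in F — cannot be determined from the given information.

cannot be determined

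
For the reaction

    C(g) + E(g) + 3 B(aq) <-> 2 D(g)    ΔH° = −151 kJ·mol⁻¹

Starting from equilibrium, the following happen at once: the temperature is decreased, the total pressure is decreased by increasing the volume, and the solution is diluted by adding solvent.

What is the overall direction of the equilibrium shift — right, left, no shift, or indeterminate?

cannot be determined

The forward reaction is exothermic. Lowering T favours the exothermic direction — shift to the right.
Gas moles: reactants 2, products 2. Δn_gas = 0, so a volume change leaves Q equal to K — no shift from this change.
Dilution lowers every aqueous concentration by the same factor. Δn_aq = 0 − 3 = -3, so the system shifts toward the side with more dissolved moles — to the left.
The individual effects push in opposite directions; without quantitative information the net direction cannot be determined.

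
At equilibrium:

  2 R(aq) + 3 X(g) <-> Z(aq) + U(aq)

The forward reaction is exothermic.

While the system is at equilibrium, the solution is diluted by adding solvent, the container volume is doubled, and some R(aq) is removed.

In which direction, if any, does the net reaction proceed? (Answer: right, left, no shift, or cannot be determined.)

left

Dilution scales every aqueous concentration by the same factor. Δn_aq = 2 − 2 = 0, so Q is unchanged — no shift.
Gas moles: reactants 3, products 0 (Δn_gas = -3). Expansion shifts the system toward the side with more moles of gas — to the left.
Removing R (aq), a reactant, drives the reaction to the left.
Only the nonzero effect(s) matter; the net shift is to the left.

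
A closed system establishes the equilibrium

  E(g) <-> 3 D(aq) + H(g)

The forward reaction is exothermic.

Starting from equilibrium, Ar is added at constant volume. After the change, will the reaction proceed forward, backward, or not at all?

At constant volume, adding an inert gas leaves every reacting species' partial pressure unchanged, so Q is unchanged — no shift from this change.

no shift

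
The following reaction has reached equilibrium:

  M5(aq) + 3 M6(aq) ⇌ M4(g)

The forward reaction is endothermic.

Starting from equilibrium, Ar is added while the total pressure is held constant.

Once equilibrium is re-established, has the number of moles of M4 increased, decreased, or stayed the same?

Adding inert gas at constant total pressure expands the volume and lowers every reacting partial pressure. With Δn_gas = 1 − 0 = +1, Q moves away from K toward the side with fewer gas moles, so the system shifts toward the side with more gas moles — to the right.
The net shift is to the right. M4 is a product, so its amount increases.

increases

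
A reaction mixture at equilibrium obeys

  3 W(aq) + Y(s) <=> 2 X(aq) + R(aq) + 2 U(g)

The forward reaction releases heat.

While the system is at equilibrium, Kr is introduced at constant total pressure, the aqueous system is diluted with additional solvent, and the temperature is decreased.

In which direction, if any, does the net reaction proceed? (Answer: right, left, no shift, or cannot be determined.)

Adding inert gas at constant total pressure expands the volume and lowers every reacting partial pressure. With Δn_gas = 2 − 0 = +2, Q moves away from K toward the side with fewer gas moles, so the system shifts toward the side with more gas moles — to the right.
Dilution scales every aqueous concentration by the same factor. Δn_aq = 3 − 3 = 0, so Q is unchanged — no shift.
The forward reaction is exothermic. Lowering T favours the exothermic direction — shift to the right.
Only the nonzero effect(s) matter; the net shift is to the right.

right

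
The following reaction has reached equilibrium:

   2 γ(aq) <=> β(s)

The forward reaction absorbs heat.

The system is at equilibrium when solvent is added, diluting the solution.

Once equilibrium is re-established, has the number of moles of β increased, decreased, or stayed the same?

decreases

Dilution lowers every aqueous concentration by the same factor. Δn_aq = 0 − 2 = -2, so the system shifts toward the side with more dissolved moles — to the left.
The net shift is to the left. β is a product, so its amount decreases.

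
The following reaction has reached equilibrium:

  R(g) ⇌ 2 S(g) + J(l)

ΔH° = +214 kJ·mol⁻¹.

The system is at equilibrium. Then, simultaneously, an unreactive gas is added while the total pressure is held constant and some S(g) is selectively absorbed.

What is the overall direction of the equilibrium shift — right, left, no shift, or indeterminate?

right

Adding inert gas at constant total pressure expands the volume and lowers every reacting partial pressure. With Δn_gas = 2 − 1 = +1, Q moves away from K toward the side with fewer gas moles, so the system shifts toward the side with more gas moles — to the right.
Removing S (g), a product, drives the reaction to the right.
All effects act in the same direction — net shift to the right.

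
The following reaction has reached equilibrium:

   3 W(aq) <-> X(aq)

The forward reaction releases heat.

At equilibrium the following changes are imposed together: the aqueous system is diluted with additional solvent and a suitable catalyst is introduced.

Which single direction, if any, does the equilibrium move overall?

Dilution lowers every aqueous concentration by the same factor. Δn_aq = 1 − 3 = -2, so the system shifts toward the side with more dissolved moles — to the left.
A catalyst speeds both forward and reverse rates equally; it changes neither Q nor K — no shift from this change.
Only the nonzero effect(s) matter; the net shift is to the left.

left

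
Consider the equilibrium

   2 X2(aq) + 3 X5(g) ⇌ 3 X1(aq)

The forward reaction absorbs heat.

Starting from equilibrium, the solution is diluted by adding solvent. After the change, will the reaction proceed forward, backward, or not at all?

right

Dilution lowers every aqueous concentration by the same factor. Δn_aq = 3 − 2 = +1, so the system shifts toward the side with more dissolved moles — to the right.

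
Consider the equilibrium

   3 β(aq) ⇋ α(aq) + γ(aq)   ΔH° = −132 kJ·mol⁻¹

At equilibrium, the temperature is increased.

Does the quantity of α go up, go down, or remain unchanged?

decreases

The forward reaction is exothermic. Raising T favours the endothermic direction — shift to the left.
The net shift is to the left. α is a product, so its amount decreases.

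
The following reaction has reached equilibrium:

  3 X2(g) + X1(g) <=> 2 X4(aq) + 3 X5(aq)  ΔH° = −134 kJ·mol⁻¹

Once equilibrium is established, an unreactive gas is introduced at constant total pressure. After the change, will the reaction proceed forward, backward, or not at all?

Adding inert gas at constant total pressure expands the volume and lowers every reacting partial pressure. With Δn_gas = 0 − 4 = -4, Q moves away from K toward the side with fewer gas moles, so the system shifts toward the side with more gas moles — to the left.

left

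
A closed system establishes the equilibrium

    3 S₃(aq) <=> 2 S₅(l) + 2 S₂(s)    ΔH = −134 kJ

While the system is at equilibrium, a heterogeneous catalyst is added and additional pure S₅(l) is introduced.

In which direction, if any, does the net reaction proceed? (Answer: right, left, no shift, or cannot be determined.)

no shift

A catalyst speeds both forward and reverse rates equally; it changes neither Q nor K — no shift from this change.
S₅ is a pure liquid; its activity is 1 regardless of amount, so Q is unaffected — no shift from this change.
None of the changes alters Q relative to K, so there is no net shift.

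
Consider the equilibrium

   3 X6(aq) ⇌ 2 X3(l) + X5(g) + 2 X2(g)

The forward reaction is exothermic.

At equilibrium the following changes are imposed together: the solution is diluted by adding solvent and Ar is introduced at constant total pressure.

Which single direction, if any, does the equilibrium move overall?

Dilution lowers every aqueous concentration by the same factor. Δn_aq = 0 − 3 = -3, so the system shifts toward the side with more dissolved moles — to the left.
Adding inert gas at constant total pressure expands the volume and lowers every reacting partial pressure. With Δn_gas = 3 − 0 = +3, Q moves away from K toward the side with fewer gas moles, so the system shifts toward the side with more gas moles — to the right.
The individual effects push in opposite directions; without quantitative information the net direction cannot be determined.

cannot be determined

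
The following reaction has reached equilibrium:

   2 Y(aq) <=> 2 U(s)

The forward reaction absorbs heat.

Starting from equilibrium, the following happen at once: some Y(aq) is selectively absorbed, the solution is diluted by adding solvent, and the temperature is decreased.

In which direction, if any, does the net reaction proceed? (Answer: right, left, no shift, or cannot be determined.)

left

Removing Y (aq), a reactant, drives the reaction to the left.
Dilution lowers every aqueous concentration by the same factor. Δn_aq = 0 − 2 = -2, so the system shifts toward the side with more dissolved moles — to the left.
The forward reaction is endothermic. Lowering T favours the exothermic direction — shift to the left.
All effects act in the same direction — net shift to the left.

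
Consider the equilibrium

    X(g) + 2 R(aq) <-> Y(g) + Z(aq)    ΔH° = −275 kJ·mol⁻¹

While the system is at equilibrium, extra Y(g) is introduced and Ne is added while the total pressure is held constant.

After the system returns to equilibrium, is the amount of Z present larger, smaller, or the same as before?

Adding Y (g), a product, drives the reaction to the left.
Adding inert gas at constant total pressure expands the volume, scaling every reacting partial pressure by the same factor. Δn_gas = 1 − 1 = 0, so Q is unchanged — no shift.
The net shift is to the left. Z is a product, so its amount decreases.

decreases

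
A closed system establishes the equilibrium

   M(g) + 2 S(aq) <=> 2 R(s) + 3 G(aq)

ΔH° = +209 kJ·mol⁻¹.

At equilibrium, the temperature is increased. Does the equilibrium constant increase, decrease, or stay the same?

increases

K depends on temperature via the van 't Hoff relation. The forward reaction is endothermic, so raising T increases K.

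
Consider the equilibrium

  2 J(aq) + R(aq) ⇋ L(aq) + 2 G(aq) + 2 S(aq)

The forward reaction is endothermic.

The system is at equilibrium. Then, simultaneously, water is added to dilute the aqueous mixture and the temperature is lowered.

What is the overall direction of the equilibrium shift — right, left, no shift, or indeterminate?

Dilution lowers every aqueous concentration by the same factor. Δn_aq = 5 − 3 = +2, so the system shifts toward the side with more dissolved moles — to the right.
The forward reaction is endothermic. Lowering T favours the exothermic direction — shift to the left.
The individual effects push in opposite directions; without quantitative information the net direction cannot be determined.

cannot be determined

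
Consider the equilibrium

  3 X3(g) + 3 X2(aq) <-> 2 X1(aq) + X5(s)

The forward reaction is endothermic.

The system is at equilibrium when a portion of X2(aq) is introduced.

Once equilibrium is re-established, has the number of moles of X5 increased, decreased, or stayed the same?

Adding X2 (aq), a reactant, drives the reaction to the right.
The net shift is to the right. X5 is a product, so its amount increases.

increases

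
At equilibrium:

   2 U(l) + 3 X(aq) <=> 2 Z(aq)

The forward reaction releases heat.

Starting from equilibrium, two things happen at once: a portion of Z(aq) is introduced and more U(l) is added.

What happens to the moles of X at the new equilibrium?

increases

Adding Z (aq), a product, drives the reaction to the left.
U is a pure liquid; its activity is 1 regardless of amount, so Q is unaffected — no shift from this change.
The net shift is to the left. X is a reactant, so its amount increases.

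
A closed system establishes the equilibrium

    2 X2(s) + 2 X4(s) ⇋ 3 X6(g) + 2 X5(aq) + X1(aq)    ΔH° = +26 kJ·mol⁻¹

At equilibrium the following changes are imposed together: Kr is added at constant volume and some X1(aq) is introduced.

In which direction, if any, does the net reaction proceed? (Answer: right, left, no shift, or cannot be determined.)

At constant volume, adding an inert gas leaves every reacting species' partial pressure unchanged, so Q is unchanged — no shift from this change.
Adding X1 (aq), a product, drives the reaction to the left.
Only the nonzero effect(s) matter; the net shift is to the left.

left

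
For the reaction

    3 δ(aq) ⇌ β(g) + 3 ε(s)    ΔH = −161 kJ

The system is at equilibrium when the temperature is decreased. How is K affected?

K depends on temperature via the van 't Hoff relation. The forward reaction is exothermic, so lowering T increases K.

increases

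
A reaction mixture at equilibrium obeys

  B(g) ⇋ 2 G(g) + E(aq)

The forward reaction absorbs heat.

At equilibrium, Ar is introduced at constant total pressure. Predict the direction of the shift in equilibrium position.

Adding inert gas at constant total pressure expands the volume and lowers every reacting partial pressure. With Δn_gas = 2 − 1 = +1, Q moves away from K toward the side with fewer gas moles, so the system shifts toward the side with more gas moles — to the right.

right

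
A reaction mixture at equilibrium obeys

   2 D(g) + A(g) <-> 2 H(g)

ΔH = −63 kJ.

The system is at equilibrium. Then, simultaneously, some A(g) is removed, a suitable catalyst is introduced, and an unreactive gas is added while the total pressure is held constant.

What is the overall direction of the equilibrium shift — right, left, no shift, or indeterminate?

Removing A (g), a reactant, drives the reaction to the left.
A catalyst speeds both forward and reverse rates equally; it changes neither Q nor K — no shift from this change.
Adding inert gas at constant total pressure expands the volume and lowers every reacting partial pressure. With Δn_gas = 2 − 3 = -1, Q moves away from K toward the side with fewer gas moles, so the system shifts toward the side with more gas moles — to the left.
Only the nonzero effect(s) matter; the net shift is to the left.

left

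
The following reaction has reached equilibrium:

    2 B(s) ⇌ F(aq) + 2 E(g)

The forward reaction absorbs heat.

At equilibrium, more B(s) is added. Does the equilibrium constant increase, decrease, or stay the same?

unchanged

The equilibrium constant depends only on temperature. This perturbation changes neither the position of equilibrium nor K.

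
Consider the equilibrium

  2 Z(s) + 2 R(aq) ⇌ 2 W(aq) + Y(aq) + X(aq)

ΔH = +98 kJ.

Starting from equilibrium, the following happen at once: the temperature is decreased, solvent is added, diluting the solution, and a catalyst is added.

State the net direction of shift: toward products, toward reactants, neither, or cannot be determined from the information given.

cannot be determined

The forward reaction is endothermic. Lowering T favours the exothermic direction — shift to the left.
Dilution lowers every aqueous concentration by the same factor. Δn_aq = 4 − 2 = +2, so the system shifts toward the side with more dissolved moles — to the right.
A catalyst speeds both forward and reverse rates equally; it changes neither Q nor K — no shift from this change.
The individual effects push in opposite directions; without quantitative information the net direction cannot be determined.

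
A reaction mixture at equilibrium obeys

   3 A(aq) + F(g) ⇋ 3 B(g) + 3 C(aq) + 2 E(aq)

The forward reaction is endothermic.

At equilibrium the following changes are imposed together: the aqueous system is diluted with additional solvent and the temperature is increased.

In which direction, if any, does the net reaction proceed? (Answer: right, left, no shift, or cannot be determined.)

Dilution lowers every aqueous concentration by the same factor. Δn_aq = 5 − 3 = +2, so the system shifts toward the side with more dissolved moles — to the right.
The forward reaction is endothermic. Raising T favours the endothermic direction — shift to the right.
All effects act in the same direction — net shift to the right.

right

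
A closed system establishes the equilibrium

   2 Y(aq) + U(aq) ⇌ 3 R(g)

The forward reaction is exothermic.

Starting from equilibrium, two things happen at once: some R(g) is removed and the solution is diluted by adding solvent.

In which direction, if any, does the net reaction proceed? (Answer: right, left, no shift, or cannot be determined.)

Removing R (g), a product, drives the reaction to the right.
Dilution lowers every aqueous concentration by the same factor. Δn_aq = 0 − 3 = -3, so the system shifts toward the side with more dissolved moles — to the left.
The individual effects push in opposite directions; without quantitative information the net direction cannot be determined.

cannot be determined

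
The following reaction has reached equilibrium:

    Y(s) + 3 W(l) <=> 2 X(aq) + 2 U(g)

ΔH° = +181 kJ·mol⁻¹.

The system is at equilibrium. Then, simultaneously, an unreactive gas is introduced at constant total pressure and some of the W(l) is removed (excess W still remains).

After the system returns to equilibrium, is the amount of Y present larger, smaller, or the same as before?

decreases

Adding inert gas at constant total pressure expands the volume and lowers every reacting partial pressure. With Δn_gas = 2 − 0 = +2, Q moves away from K toward the side with fewer gas moles, so the system shifts toward the side with more gas moles — to the right.
W is a pure liquid; its activity is 1 regardless of amount, so Q is unaffected — no shift from this change.
The net shift is to the right. Y is a reactant, so its amount decreases.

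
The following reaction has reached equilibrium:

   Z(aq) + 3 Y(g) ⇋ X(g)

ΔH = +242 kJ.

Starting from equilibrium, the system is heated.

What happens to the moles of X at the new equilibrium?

The forward reaction is endothermic. Raising T favours the endothermic direction — shift to the right.
The net shift is to the right. X is a product, so its amount increases.

increases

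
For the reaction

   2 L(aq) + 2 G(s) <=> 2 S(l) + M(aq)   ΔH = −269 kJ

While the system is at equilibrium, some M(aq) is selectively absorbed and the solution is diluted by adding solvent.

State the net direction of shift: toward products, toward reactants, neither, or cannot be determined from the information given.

Removing M (aq), a product, drives the reaction to the right.
Dilution lowers every aqueous concentration by the same factor. Δn_aq = 1 − 2 = -1, so the system shifts toward the side with more dissolved moles — to the left.
The individual effects push in opposite directions; without quantitative information the net direction cannot be determined.

cannot be determined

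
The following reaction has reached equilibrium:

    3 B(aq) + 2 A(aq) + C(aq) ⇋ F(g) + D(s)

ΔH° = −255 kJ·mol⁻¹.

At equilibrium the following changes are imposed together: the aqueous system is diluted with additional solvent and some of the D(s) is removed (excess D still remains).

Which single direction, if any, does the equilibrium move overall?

Dilution lowers every aqueous concentration by the same factor. Δn_aq = 0 − 6 = -6, so the system shifts toward the side with more dissolved moles — to the left.
D is a pure solid; its activity is 1 regardless of amount, so Q is unaffected — no shift from this change.
Only the nonzero effect(s) matter; the net shift is to the left.

left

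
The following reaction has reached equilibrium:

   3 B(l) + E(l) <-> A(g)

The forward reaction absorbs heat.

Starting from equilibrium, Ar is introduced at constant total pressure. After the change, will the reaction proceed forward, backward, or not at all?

Adding inert gas at constant total pressure expands the volume and lowers every reacting partial pressure. With Δn_gas = 1 − 0 = +1, Q moves away from K toward the side with fewer gas moles, so the system shifts toward the side with more gas moles — to the right.

right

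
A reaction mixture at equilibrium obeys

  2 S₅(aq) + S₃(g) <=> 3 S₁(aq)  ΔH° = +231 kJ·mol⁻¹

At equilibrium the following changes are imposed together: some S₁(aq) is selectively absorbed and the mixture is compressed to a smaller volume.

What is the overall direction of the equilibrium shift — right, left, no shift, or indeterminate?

right

Removing S₁ (aq), a product, drives the reaction to the right.
Gas moles: reactants 1, products 0 (Δn_gas = -1). Compression shifts the system toward the side with fewer moles of gas — to the right.
All effects act in the same direction — net shift to the right.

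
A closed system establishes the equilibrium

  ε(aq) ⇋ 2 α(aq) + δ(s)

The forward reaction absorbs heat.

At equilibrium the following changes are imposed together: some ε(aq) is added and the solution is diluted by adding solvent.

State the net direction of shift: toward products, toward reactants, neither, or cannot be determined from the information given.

Adding ε (aq), a reactant, drives the reaction to the right.
Dilution lowers every aqueous concentration by the same factor. Δn_aq = 2 − 1 = +1, so the system shifts toward the side with more dissolved moles — to the right.
All effects act in the same direction — net shift to the right.

right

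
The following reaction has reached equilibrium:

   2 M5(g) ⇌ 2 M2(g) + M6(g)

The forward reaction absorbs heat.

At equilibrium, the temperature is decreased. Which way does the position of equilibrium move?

The forward reaction is endothermic. Lowering T favours the exothermic direction — shift to the left.

left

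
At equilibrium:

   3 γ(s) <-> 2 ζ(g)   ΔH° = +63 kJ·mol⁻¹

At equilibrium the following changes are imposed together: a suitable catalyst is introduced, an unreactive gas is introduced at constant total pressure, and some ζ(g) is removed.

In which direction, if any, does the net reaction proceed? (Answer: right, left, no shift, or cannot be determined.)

right

A catalyst speeds both forward and reverse rates equally; it changes neither Q nor K — no shift from this change.
Adding inert gas at constant total pressure expands the volume and lowers every reacting partial pressure. With Δn_gas = 2 − 0 = +2, Q moves away from K toward the side with fewer gas moles, so the system shifts toward the side with more gas moles — to the right.
Removing ζ (g), a product, drives the reaction to the right.
Only the nonzero effect(s) matter; the net shift is to the right.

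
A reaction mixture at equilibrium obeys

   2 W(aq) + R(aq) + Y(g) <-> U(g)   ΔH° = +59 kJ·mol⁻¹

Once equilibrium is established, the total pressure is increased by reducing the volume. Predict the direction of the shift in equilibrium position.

no shift

Gas moles: reactants 1, products 1. Δn_gas = 0, so a volume change leaves Q equal to K — no shift from this change.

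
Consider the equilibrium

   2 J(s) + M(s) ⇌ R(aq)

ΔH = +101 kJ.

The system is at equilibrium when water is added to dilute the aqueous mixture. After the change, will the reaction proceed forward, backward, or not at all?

Dilution lowers every aqueous concentration by the same factor. Δn_aq = 1 − 0 = +1, so the system shifts toward the side with more dissolved moles — to the right.

right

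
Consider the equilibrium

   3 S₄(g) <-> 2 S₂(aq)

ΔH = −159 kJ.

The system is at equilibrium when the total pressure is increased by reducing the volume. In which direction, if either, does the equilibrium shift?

right

Gas moles: reactants 3, products 0 (Δn_gas = -3). Compression shifts the system toward the side with fewer moles of gas — to the right.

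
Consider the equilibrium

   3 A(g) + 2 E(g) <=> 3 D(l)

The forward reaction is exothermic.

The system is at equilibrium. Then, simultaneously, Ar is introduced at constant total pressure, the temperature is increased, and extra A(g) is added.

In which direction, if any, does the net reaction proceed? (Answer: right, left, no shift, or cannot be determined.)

cannot be determined

Adding inert gas at constant total pressure expands the volume and lowers every reacting partial pressure. With Δn_gas = 0 − 5 = -5, Q moves away from K toward the side with fewer gas moles, so the system shifts toward the side with more gas moles — to the left.
The forward reaction is exothermic. Raising T favours the endothermic direction — shift to the left.
Adding A (g), a reactant, drives the reaction to the right.
The individual effects push in opposite directions; without quantitative information the net direction cannot be determined.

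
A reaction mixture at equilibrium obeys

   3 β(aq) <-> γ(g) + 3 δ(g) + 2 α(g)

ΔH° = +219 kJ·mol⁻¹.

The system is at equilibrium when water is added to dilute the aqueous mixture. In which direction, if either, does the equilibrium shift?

Dilution lowers every aqueous concentration by the same factor. Δn_aq = 0 − 3 = -3, so the system shifts toward the side with more dissolved moles — to the left.

left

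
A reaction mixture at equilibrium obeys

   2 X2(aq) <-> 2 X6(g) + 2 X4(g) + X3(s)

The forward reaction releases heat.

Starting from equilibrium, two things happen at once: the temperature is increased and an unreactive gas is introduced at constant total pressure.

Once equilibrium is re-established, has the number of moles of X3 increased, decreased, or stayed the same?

cannot be determined

The forward reaction is exothermic. Raising T favours the endothermic direction — shift to the left.
Adding inert gas at constant total pressure expands the volume and lowers every reacting partial pressure. With Δn_gas = 4 − 0 = +4, Q moves away from K toward the side with fewer gas moles, so the system shifts toward the side with more gas moles — to the right.
The two effects oppose each other, so the net shift — and hence the change in X3 — cannot be determined from the given information.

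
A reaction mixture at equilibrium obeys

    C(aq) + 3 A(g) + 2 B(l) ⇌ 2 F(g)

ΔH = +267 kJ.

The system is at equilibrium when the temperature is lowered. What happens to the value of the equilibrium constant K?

decreases

K depends on temperature via the van 't Hoff relation. The forward reaction is endothermic, so lowering T decreases K.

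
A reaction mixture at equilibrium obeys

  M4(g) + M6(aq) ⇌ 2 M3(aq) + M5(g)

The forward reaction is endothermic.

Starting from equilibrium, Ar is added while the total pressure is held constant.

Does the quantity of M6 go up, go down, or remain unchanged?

unchanged

Adding inert gas at constant total pressure expands the volume, scaling every reacting partial pressure by the same factor. Δn_gas = 1 − 1 = 0, so Q is unchanged — no shift.
No net shift occurs, so the amount of M6 is unchanged.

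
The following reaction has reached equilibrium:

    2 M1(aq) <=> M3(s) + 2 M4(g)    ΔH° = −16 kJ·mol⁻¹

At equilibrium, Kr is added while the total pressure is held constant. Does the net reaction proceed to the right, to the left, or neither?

Adding inert gas at constant total pressure expands the volume and lowers every reacting partial pressure. With Δn_gas = 2 − 0 = +2, Q moves away from K toward the side with fewer gas moles, so the system shifts toward the side with more gas moles — to the right.

right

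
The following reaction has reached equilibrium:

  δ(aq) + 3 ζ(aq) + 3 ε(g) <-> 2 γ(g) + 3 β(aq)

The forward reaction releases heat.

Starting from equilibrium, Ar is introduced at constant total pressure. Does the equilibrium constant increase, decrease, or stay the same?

unchanged

The equilibrium constant depends only on temperature. This perturbation may move the position of equilibrium, but since T is unchanged, K itself is unchanged.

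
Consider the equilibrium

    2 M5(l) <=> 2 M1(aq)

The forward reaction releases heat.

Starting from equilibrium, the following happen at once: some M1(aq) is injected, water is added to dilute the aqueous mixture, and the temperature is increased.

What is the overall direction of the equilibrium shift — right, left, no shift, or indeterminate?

cannot be determined

Adding M1 (aq), a product, drives the reaction to the left.
Dilution lowers every aqueous concentration by the same factor. Δn_aq = 2 − 0 = +2, so the system shifts toward the side with more dissolved moles — to the right.
The forward reaction is exothermic. Raising T favours the endothermic direction — shift to the left.
The individual effects push in opposite directions; without quantitative information the net direction cannot be determined.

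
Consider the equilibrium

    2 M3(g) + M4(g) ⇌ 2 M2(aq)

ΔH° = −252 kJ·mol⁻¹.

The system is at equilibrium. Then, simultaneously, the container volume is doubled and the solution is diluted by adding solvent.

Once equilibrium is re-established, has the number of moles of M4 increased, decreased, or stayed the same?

cannot be determined

Gas moles: reactants 3, products 0 (Δn_gas = -3). Expansion shifts the system toward the side with more moles of gas — to the left.
Dilution lowers every aqueous concentration by the same factor. Δn_aq = 2 − 0 = +2, so the system shifts toward the side with more dissolved moles — to the right.
The two effects oppose each other, so the net shift — and hence the change in M4 — cannot be determined from the given information.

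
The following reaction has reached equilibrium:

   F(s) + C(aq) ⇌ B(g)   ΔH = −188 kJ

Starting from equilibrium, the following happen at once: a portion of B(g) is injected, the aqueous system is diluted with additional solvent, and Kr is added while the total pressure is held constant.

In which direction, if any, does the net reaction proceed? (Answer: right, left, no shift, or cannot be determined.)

Adding B (g), a product, drives the reaction to the left.
Dilution lowers every aqueous concentration by the same factor. Δn_aq = 0 − 1 = -1, so the system shifts toward the side with more dissolved moles — to the left.
Adding inert gas at constant total pressure expands the volume and lowers every reacting partial pressure. With Δn_gas = 1 − 0 = +1, Q moves away from K toward the side with fewer gas moles, so the system shifts toward the side with more gas moles — to the right.
The individual effects push in opposite directions; without quantitative information the net direction cannot be determined.

cannot be determined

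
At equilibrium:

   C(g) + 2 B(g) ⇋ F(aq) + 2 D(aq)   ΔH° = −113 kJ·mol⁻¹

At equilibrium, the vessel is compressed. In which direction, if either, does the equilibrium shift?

Gas moles: reactants 3, products 0 (Δn_gas = -3). Compression shifts the system toward the side with fewer moles of gas — to the right.

right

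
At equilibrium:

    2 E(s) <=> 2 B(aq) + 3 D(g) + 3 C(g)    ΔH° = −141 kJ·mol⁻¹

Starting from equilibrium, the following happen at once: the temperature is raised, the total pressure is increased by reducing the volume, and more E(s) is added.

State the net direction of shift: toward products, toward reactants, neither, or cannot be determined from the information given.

left

The forward reaction is exothermic. Raising T favours the endothermic direction — shift to the left.
Gas moles: reactants 0, products 6 (Δn_gas = +6). Compression shifts the system toward the side with fewer moles of gas — to the left.
E is a pure solid; its activity is 1 regardless of amount, so Q is unaffected — no shift from this change.
Only the nonzero effect(s) matter; the net shift is to the left.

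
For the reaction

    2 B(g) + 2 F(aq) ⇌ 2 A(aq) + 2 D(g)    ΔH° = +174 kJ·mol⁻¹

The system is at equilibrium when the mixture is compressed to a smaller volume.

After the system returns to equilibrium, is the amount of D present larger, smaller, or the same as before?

unchanged

Gas moles: reactants 2, products 2. Δn_gas = 0, so a volume change leaves Q equal to K — no shift from this change.
No net shift occurs, so the amount of D is unchanged.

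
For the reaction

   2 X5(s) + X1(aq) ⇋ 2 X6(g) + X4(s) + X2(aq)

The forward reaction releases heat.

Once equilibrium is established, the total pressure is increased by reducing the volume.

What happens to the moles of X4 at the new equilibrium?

Gas moles: reactants 0, products 2 (Δn_gas = +2). Compression shifts the system toward the side with fewer moles of gas — to the left.
The net shift is to the left. X4 is a product, so its amount decreases.

decreases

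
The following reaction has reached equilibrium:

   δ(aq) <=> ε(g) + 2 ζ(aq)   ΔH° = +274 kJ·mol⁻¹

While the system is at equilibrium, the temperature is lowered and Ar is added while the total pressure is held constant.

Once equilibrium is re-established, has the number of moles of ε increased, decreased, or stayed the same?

The forward reaction is endothermic. Lowering T favours the exothermic direction — shift to the left.
Adding inert gas at constant total pressure expands the volume and lowers every reacting partial pressure. With Δn_gas = 1 − 0 = +1, Q moves away from K toward the side with fewer gas moles, so the system shifts toward the side with more gas moles — to the right.
The two effects oppose each other, so the net shift — and hence the change in ε — cannot be determined from the given information.

cannot be determined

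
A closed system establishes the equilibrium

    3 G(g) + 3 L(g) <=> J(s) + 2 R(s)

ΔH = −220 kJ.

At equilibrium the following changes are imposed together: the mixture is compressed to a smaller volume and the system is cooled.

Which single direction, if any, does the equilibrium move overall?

Gas moles: reactants 6, products 0 (Δn_gas = -6). Compression shifts the system toward the side with fewer moles of gas — to the right.
The forward reaction is exothermic. Lowering T favours the exothermic direction — shift to the right.
All effects act in the same direction — net shift to the right.

right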